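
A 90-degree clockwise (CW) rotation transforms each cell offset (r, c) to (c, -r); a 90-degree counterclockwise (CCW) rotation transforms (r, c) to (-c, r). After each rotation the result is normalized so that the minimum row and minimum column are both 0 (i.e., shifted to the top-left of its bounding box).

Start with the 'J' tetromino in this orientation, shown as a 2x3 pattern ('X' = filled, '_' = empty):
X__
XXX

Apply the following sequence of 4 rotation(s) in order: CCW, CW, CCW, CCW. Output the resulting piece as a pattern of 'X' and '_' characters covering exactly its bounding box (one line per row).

Start:
X__
XXX
After rotation 1 (CCW):
_X
_X
XX
After rotation 2 (CW):
X__
XXX
After rotation 3 (CCW):
_X
_X
XX
After rotation 4 (CCW):
XXX
__X

Answer: XXX
__X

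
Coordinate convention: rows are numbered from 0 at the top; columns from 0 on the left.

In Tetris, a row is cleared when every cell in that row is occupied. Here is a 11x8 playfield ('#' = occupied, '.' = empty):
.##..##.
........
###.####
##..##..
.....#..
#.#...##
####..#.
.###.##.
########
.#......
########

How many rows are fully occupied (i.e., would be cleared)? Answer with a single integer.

Answer: 2

Derivation:
Check each row:
  row 0: 4 empty cells -> not full
  row 1: 8 empty cells -> not full
  row 2: 1 empty cell -> not full
  row 3: 4 empty cells -> not full
  row 4: 7 empty cells -> not full
  row 5: 4 empty cells -> not full
  row 6: 3 empty cells -> not full
  row 7: 3 empty cells -> not full
  row 8: 0 empty cells -> FULL (clear)
  row 9: 7 empty cells -> not full
  row 10: 0 empty cells -> FULL (clear)
Total rows cleared: 2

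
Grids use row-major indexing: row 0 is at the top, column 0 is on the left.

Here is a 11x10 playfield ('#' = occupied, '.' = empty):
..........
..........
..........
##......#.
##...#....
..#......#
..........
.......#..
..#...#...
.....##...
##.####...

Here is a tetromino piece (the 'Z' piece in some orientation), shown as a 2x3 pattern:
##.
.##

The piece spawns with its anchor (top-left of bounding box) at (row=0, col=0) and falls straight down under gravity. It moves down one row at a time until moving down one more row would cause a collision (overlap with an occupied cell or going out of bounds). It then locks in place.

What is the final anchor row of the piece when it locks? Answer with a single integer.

Spawn at (row=0, col=0). Try each row:
  row 0: fits
  row 1: fits
  row 2: blocked -> lock at row 1

Answer: 1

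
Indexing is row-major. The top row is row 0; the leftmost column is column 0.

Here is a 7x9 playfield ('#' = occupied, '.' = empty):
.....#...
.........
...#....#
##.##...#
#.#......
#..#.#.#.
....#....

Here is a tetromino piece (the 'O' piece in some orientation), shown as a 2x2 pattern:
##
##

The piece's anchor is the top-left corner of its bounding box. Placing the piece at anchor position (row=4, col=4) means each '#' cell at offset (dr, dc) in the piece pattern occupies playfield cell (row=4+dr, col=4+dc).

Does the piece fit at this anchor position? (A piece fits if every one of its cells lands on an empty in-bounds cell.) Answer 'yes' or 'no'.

Check each piece cell at anchor (4, 4):
  offset (0,0) -> (4,4): empty -> OK
  offset (0,1) -> (4,5): empty -> OK
  offset (1,0) -> (5,4): empty -> OK
  offset (1,1) -> (5,5): occupied ('#') -> FAIL
All cells valid: no

Answer: no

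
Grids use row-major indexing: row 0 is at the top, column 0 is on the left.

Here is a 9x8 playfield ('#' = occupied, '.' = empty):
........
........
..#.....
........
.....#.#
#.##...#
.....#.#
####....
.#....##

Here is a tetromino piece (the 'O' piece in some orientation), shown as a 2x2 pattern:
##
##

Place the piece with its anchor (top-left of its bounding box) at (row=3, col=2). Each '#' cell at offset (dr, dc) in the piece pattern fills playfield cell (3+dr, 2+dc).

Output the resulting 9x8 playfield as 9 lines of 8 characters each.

Answer: ........
........
..#.....
..##....
..##.#.#
#.##...#
.....#.#
####....
.#....##

Derivation:
Fill (3+0,2+0) = (3,2)
Fill (3+0,2+1) = (3,3)
Fill (3+1,2+0) = (4,2)
Fill (3+1,2+1) = (4,3)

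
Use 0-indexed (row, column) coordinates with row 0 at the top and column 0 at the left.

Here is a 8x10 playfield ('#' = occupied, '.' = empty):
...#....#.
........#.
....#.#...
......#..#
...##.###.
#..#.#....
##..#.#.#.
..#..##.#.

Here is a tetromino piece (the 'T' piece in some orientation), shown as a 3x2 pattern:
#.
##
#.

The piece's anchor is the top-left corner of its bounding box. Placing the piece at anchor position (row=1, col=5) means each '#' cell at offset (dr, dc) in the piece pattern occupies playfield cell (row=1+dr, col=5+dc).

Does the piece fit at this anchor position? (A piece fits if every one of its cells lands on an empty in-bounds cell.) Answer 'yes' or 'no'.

Answer: no

Derivation:
Check each piece cell at anchor (1, 5):
  offset (0,0) -> (1,5): empty -> OK
  offset (1,0) -> (2,5): empty -> OK
  offset (1,1) -> (2,6): occupied ('#') -> FAIL
  offset (2,0) -> (3,5): empty -> OK
All cells valid: no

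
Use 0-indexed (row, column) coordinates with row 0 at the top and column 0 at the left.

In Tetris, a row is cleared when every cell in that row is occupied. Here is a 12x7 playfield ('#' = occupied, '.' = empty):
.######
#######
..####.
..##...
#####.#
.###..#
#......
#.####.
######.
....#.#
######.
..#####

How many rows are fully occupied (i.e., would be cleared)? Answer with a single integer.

Check each row:
  row 0: 1 empty cell -> not full
  row 1: 0 empty cells -> FULL (clear)
  row 2: 3 empty cells -> not full
  row 3: 5 empty cells -> not full
  row 4: 1 empty cell -> not full
  row 5: 3 empty cells -> not full
  row 6: 6 empty cells -> not full
  row 7: 2 empty cells -> not full
  row 8: 1 empty cell -> not full
  row 9: 5 empty cells -> not full
  row 10: 1 empty cell -> not full
  row 11: 2 empty cells -> not full
Total rows cleared: 1

Answer: 1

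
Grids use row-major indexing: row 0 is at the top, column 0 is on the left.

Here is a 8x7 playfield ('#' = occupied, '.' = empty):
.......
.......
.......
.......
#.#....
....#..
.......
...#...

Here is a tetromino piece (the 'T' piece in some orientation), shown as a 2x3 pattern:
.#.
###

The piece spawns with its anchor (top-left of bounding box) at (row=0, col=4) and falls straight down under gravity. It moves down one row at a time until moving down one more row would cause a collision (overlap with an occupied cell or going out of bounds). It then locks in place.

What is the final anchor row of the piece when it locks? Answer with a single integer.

Spawn at (row=0, col=4). Try each row:
  row 0: fits
  row 1: fits
  row 2: fits
  row 3: fits
  row 4: blocked -> lock at row 3

Answer: 3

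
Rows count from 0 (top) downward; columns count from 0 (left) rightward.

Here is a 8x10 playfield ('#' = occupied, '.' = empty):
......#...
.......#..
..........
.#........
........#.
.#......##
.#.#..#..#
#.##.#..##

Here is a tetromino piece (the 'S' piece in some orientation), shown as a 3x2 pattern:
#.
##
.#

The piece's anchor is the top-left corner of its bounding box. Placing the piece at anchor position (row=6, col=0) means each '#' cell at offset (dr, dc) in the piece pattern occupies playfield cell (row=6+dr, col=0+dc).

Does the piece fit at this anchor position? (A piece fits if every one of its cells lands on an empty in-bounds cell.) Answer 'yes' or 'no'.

Answer: no

Derivation:
Check each piece cell at anchor (6, 0):
  offset (0,0) -> (6,0): empty -> OK
  offset (1,0) -> (7,0): occupied ('#') -> FAIL
  offset (1,1) -> (7,1): empty -> OK
  offset (2,1) -> (8,1): out of bounds -> FAIL
All cells valid: no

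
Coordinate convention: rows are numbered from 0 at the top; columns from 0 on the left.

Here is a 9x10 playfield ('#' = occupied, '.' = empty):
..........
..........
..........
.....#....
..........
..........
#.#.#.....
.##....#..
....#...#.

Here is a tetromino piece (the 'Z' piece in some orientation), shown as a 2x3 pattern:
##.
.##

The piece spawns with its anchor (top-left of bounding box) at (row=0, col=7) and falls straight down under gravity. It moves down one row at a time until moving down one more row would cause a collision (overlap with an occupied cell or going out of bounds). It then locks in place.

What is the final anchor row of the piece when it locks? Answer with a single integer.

Answer: 6

Derivation:
Spawn at (row=0, col=7). Try each row:
  row 0: fits
  row 1: fits
  row 2: fits
  row 3: fits
  row 4: fits
  row 5: fits
  row 6: fits
  row 7: blocked -> lock at row 6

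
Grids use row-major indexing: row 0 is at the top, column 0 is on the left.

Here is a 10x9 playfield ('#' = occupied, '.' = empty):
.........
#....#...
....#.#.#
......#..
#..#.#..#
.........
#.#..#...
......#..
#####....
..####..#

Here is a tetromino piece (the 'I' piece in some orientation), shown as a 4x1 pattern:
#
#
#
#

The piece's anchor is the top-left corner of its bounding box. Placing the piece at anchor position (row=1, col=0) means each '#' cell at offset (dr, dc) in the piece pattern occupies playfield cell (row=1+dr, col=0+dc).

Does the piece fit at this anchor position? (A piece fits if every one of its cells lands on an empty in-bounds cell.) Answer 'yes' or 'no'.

Answer: no

Derivation:
Check each piece cell at anchor (1, 0):
  offset (0,0) -> (1,0): occupied ('#') -> FAIL
  offset (1,0) -> (2,0): empty -> OK
  offset (2,0) -> (3,0): empty -> OK
  offset (3,0) -> (4,0): occupied ('#') -> FAIL
All cells valid: no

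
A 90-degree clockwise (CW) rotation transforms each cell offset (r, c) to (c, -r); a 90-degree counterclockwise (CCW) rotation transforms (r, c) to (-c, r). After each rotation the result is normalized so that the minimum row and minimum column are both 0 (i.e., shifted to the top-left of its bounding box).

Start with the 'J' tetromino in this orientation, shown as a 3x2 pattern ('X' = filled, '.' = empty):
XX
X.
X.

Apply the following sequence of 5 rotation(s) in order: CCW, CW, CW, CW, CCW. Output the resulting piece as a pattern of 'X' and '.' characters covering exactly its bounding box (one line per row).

Answer: XXX
..X

Derivation:
Start:
XX
X.
X.
After rotation 1 (CCW):
X..
XXX
After rotation 2 (CW):
XX
X.
X.
After rotation 3 (CW):
XXX
..X
After rotation 4 (CW):
.X
.X
XX
After rotation 5 (CCW):
XXX
..X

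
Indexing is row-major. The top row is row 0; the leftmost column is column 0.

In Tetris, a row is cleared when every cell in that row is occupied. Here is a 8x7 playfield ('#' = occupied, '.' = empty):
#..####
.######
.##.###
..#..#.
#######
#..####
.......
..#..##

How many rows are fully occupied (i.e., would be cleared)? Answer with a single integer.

Answer: 1

Derivation:
Check each row:
  row 0: 2 empty cells -> not full
  row 1: 1 empty cell -> not full
  row 2: 2 empty cells -> not full
  row 3: 5 empty cells -> not full
  row 4: 0 empty cells -> FULL (clear)
  row 5: 2 empty cells -> not full
  row 6: 7 empty cells -> not full
  row 7: 4 empty cells -> not full
Total rows cleared: 1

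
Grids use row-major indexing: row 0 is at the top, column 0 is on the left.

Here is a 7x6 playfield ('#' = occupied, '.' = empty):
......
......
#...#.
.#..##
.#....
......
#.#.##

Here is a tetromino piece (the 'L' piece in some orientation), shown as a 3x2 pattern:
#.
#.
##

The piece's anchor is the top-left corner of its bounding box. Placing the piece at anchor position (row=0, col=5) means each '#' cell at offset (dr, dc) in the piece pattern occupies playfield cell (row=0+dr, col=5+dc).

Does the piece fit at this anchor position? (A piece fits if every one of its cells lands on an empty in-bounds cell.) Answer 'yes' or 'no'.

Answer: no

Derivation:
Check each piece cell at anchor (0, 5):
  offset (0,0) -> (0,5): empty -> OK
  offset (1,0) -> (1,5): empty -> OK
  offset (2,0) -> (2,5): empty -> OK
  offset (2,1) -> (2,6): out of bounds -> FAIL
All cells valid: no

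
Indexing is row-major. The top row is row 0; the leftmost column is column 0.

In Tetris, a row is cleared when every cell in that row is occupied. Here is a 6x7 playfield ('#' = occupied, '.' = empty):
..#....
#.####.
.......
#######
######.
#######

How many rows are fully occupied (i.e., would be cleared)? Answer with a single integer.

Answer: 2

Derivation:
Check each row:
  row 0: 6 empty cells -> not full
  row 1: 2 empty cells -> not full
  row 2: 7 empty cells -> not full
  row 3: 0 empty cells -> FULL (clear)
  row 4: 1 empty cell -> not full
  row 5: 0 empty cells -> FULL (clear)
Total rows cleared: 2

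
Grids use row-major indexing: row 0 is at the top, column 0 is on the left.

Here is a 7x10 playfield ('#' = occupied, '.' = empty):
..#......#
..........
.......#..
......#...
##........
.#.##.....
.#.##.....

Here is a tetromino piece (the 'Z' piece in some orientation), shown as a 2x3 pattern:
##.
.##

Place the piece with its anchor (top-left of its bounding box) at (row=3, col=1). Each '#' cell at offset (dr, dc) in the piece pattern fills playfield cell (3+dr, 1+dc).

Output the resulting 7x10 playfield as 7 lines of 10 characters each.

Fill (3+0,1+0) = (3,1)
Fill (3+0,1+1) = (3,2)
Fill (3+1,1+1) = (4,2)
Fill (3+1,1+2) = (4,3)

Answer: ..#......#
..........
.......#..
.##...#...
####......
.#.##.....
.#.##.....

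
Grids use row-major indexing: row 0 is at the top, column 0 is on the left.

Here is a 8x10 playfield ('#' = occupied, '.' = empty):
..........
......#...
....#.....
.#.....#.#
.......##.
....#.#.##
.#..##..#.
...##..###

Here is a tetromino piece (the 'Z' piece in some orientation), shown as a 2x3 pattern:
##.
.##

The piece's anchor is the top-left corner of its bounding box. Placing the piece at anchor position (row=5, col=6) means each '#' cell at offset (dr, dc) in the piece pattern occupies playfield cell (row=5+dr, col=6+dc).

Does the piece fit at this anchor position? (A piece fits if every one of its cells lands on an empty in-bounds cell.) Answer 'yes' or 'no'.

Check each piece cell at anchor (5, 6):
  offset (0,0) -> (5,6): occupied ('#') -> FAIL
  offset (0,1) -> (5,7): empty -> OK
  offset (1,1) -> (6,7): empty -> OK
  offset (1,2) -> (6,8): occupied ('#') -> FAIL
All cells valid: no

Answer: no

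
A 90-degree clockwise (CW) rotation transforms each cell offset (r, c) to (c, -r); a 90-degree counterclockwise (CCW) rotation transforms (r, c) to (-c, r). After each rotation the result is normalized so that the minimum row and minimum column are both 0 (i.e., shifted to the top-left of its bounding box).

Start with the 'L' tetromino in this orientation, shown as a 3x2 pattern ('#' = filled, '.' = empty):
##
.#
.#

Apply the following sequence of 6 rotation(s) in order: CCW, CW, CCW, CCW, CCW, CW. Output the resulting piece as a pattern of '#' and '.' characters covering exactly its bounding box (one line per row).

Start:
##
.#
.#
After rotation 1 (CCW):
###
#..
After rotation 2 (CW):
##
.#
.#
After rotation 3 (CCW):
###
#..
After rotation 4 (CCW):
#.
#.
##
After rotation 5 (CCW):
..#
###
After rotation 6 (CW):
#.
#.
##

Answer: #.
#.
##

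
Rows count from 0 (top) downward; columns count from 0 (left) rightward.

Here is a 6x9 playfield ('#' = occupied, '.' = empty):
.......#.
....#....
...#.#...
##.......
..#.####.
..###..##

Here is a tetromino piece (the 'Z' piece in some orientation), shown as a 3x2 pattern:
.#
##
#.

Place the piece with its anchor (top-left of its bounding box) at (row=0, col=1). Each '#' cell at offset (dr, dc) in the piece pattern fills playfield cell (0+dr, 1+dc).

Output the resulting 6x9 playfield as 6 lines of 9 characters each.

Fill (0+0,1+1) = (0,2)
Fill (0+1,1+0) = (1,1)
Fill (0+1,1+1) = (1,2)
Fill (0+2,1+0) = (2,1)

Answer: ..#....#.
.##.#....
.#.#.#...
##.......
..#.####.
..###..##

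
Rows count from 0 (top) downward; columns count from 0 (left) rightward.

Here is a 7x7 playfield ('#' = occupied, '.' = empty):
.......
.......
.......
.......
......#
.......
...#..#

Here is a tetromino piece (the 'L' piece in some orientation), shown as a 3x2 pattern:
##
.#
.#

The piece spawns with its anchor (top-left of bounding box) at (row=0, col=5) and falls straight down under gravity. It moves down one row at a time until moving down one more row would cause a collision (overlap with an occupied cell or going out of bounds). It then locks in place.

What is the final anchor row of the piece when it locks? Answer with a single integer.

Answer: 1

Derivation:
Spawn at (row=0, col=5). Try each row:
  row 0: fits
  row 1: fits
  row 2: blocked -> lock at row 1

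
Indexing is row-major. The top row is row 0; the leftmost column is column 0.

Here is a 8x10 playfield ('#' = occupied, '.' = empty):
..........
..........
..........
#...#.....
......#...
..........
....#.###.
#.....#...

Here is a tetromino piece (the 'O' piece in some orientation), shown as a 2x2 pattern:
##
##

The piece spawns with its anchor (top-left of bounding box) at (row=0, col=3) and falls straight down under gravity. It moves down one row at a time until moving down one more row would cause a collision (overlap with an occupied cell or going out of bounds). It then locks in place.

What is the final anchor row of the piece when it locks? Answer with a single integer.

Answer: 1

Derivation:
Spawn at (row=0, col=3). Try each row:
  row 0: fits
  row 1: fits
  row 2: blocked -> lock at row 1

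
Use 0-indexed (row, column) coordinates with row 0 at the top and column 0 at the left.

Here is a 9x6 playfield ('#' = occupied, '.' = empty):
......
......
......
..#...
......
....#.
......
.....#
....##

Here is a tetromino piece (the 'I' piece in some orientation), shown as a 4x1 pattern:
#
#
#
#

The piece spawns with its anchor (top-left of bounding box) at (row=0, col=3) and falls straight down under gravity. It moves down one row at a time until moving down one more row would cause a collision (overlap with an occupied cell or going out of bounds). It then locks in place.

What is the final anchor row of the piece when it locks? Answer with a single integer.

Spawn at (row=0, col=3). Try each row:
  row 0: fits
  row 1: fits
  row 2: fits
  row 3: fits
  row 4: fits
  row 5: fits
  row 6: blocked -> lock at row 5

Answer: 5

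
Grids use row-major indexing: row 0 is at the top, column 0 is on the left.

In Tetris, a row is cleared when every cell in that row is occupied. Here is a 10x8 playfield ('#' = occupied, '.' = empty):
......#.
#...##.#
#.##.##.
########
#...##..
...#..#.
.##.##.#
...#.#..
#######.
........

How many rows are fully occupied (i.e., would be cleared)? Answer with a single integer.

Answer: 1

Derivation:
Check each row:
  row 0: 7 empty cells -> not full
  row 1: 4 empty cells -> not full
  row 2: 3 empty cells -> not full
  row 3: 0 empty cells -> FULL (clear)
  row 4: 5 empty cells -> not full
  row 5: 6 empty cells -> not full
  row 6: 3 empty cells -> not full
  row 7: 6 empty cells -> not full
  row 8: 1 empty cell -> not full
  row 9: 8 empty cells -> not full
Total rows cleared: 1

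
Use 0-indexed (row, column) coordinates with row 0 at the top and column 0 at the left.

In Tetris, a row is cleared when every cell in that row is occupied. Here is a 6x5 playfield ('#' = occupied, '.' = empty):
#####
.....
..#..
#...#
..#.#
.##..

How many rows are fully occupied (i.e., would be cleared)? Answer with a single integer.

Check each row:
  row 0: 0 empty cells -> FULL (clear)
  row 1: 5 empty cells -> not full
  row 2: 4 empty cells -> not full
  row 3: 3 empty cells -> not full
  row 4: 3 empty cells -> not full
  row 5: 3 empty cells -> not full
Total rows cleared: 1

Answer: 1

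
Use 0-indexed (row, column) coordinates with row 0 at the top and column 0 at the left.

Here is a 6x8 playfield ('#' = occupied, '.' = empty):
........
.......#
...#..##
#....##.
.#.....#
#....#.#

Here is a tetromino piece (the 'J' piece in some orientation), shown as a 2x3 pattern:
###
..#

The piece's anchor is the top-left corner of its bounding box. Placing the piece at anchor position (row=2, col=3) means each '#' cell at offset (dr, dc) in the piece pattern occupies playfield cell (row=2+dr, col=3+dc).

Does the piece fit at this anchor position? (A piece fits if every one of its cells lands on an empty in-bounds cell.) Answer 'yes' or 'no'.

Answer: no

Derivation:
Check each piece cell at anchor (2, 3):
  offset (0,0) -> (2,3): occupied ('#') -> FAIL
  offset (0,1) -> (2,4): empty -> OK
  offset (0,2) -> (2,5): empty -> OK
  offset (1,2) -> (3,5): occupied ('#') -> FAIL
All cells valid: no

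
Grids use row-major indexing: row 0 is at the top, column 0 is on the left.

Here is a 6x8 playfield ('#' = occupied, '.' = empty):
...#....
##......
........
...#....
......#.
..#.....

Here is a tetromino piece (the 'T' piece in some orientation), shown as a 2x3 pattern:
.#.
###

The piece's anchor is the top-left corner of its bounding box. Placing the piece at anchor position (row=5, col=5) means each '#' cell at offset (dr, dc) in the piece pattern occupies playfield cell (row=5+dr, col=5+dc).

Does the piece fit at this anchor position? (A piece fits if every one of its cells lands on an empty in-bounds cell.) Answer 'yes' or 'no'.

Check each piece cell at anchor (5, 5):
  offset (0,1) -> (5,6): empty -> OK
  offset (1,0) -> (6,5): out of bounds -> FAIL
  offset (1,1) -> (6,6): out of bounds -> FAIL
  offset (1,2) -> (6,7): out of bounds -> FAIL
All cells valid: no

Answer: no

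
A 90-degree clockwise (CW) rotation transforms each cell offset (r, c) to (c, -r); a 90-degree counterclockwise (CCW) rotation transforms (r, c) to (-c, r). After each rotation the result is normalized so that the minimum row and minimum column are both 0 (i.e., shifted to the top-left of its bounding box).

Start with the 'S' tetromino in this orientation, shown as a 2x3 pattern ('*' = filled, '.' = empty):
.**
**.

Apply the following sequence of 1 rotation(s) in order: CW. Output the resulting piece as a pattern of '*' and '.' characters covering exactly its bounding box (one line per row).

Start:
.**
**.
After rotation 1 (CW):
*.
**
.*

Answer: *.
**
.*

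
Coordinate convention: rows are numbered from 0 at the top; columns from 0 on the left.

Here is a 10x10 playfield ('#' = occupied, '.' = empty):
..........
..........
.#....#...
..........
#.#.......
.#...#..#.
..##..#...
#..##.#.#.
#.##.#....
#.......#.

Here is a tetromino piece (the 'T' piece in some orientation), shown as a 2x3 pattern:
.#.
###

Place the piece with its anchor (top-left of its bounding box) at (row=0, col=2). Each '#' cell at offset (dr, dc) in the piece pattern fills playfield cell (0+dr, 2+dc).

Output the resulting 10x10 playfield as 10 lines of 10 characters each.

Fill (0+0,2+1) = (0,3)
Fill (0+1,2+0) = (1,2)
Fill (0+1,2+1) = (1,3)
Fill (0+1,2+2) = (1,4)

Answer: ...#......
..###.....
.#....#...
..........
#.#.......
.#...#..#.
..##..#...
#..##.#.#.
#.##.#....
#.......#.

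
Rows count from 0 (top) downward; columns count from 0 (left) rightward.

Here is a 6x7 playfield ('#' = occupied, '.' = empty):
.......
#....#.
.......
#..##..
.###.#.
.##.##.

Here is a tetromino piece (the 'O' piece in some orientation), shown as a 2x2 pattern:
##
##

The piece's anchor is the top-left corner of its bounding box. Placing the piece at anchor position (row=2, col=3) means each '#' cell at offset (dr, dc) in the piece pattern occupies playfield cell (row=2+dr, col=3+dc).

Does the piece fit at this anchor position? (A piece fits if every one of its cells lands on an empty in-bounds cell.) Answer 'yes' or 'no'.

Check each piece cell at anchor (2, 3):
  offset (0,0) -> (2,3): empty -> OK
  offset (0,1) -> (2,4): empty -> OK
  offset (1,0) -> (3,3): occupied ('#') -> FAIL
  offset (1,1) -> (3,4): occupied ('#') -> FAIL
All cells valid: no

Answer: no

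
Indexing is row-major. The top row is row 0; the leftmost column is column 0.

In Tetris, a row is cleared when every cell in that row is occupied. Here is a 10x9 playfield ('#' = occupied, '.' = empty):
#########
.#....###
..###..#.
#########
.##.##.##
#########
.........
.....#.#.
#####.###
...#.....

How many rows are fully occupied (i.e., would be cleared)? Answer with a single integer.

Check each row:
  row 0: 0 empty cells -> FULL (clear)
  row 1: 5 empty cells -> not full
  row 2: 5 empty cells -> not full
  row 3: 0 empty cells -> FULL (clear)
  row 4: 3 empty cells -> not full
  row 5: 0 empty cells -> FULL (clear)
  row 6: 9 empty cells -> not full
  row 7: 7 empty cells -> not full
  row 8: 1 empty cell -> not full
  row 9: 8 empty cells -> not full
Total rows cleared: 3

Answer: 3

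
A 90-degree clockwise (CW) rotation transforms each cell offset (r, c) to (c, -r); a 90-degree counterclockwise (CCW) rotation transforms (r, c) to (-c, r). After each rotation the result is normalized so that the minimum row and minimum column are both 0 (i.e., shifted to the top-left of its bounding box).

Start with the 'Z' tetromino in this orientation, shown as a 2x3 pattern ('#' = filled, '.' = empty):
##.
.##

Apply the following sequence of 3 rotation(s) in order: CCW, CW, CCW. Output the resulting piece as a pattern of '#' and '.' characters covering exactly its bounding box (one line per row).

Start:
##.
.##
After rotation 1 (CCW):
.#
##
#.
After rotation 2 (CW):
##.
.##
After rotation 3 (CCW):
.#
##
#.

Answer: .#
##
#.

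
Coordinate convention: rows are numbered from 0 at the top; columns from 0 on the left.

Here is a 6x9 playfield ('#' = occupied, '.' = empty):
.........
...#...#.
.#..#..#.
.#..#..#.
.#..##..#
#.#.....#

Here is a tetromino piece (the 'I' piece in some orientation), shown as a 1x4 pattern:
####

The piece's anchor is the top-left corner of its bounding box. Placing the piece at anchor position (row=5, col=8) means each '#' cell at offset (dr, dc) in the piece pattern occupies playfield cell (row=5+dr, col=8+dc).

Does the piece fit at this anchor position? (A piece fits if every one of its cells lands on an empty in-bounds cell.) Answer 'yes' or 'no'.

Answer: no

Derivation:
Check each piece cell at anchor (5, 8):
  offset (0,0) -> (5,8): occupied ('#') -> FAIL
  offset (0,1) -> (5,9): out of bounds -> FAIL
  offset (0,2) -> (5,10): out of bounds -> FAIL
  offset (0,3) -> (5,11): out of bounds -> FAIL
All cells valid: no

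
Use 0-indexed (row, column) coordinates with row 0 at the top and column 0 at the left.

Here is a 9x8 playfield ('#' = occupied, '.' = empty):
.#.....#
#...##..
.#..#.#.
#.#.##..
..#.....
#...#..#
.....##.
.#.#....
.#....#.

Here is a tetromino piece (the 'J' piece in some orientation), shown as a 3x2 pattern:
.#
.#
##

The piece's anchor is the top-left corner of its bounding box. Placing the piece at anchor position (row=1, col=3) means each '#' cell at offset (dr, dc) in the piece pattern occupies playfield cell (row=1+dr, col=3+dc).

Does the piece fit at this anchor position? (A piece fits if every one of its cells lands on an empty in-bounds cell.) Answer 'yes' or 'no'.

Check each piece cell at anchor (1, 3):
  offset (0,1) -> (1,4): occupied ('#') -> FAIL
  offset (1,1) -> (2,4): occupied ('#') -> FAIL
  offset (2,0) -> (3,3): empty -> OK
  offset (2,1) -> (3,4): occupied ('#') -> FAIL
All cells valid: no

Answer: no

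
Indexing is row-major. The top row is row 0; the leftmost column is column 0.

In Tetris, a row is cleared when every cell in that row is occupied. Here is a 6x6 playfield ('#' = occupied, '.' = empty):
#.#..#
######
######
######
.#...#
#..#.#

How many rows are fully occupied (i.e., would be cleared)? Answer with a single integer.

Answer: 3

Derivation:
Check each row:
  row 0: 3 empty cells -> not full
  row 1: 0 empty cells -> FULL (clear)
  row 2: 0 empty cells -> FULL (clear)
  row 3: 0 empty cells -> FULL (clear)
  row 4: 4 empty cells -> not full
  row 5: 3 empty cells -> not full
Total rows cleared: 3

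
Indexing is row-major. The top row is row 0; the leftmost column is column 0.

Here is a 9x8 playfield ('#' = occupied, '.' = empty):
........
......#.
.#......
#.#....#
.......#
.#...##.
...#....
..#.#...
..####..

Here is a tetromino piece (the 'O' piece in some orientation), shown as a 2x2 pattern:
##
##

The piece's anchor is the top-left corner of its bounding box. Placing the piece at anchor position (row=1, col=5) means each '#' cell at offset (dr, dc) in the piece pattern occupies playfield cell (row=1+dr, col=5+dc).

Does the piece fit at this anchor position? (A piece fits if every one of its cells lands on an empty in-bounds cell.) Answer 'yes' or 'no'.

Answer: no

Derivation:
Check each piece cell at anchor (1, 5):
  offset (0,0) -> (1,5): empty -> OK
  offset (0,1) -> (1,6): occupied ('#') -> FAIL
  offset (1,0) -> (2,5): empty -> OK
  offset (1,1) -> (2,6): empty -> OK
All cells valid: no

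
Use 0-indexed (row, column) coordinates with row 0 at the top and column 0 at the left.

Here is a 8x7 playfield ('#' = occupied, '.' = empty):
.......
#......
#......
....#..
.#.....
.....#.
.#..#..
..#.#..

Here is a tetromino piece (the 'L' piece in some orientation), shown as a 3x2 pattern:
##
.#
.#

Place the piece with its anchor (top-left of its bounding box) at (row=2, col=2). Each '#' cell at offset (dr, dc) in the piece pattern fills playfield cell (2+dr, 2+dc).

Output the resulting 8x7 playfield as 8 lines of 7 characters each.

Fill (2+0,2+0) = (2,2)
Fill (2+0,2+1) = (2,3)
Fill (2+1,2+1) = (3,3)
Fill (2+2,2+1) = (4,3)

Answer: .......
#......
#.##...
...##..
.#.#...
.....#.
.#..#..
..#.#..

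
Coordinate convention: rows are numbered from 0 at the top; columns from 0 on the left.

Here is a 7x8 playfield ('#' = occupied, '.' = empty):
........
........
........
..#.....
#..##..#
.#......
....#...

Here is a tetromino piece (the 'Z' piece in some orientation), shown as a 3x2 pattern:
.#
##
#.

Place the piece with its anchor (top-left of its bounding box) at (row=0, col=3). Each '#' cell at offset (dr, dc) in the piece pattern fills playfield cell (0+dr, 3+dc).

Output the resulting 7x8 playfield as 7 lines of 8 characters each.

Fill (0+0,3+1) = (0,4)
Fill (0+1,3+0) = (1,3)
Fill (0+1,3+1) = (1,4)
Fill (0+2,3+0) = (2,3)

Answer: ....#...
...##...
...#....
..#.....
#..##..#
.#......
....#...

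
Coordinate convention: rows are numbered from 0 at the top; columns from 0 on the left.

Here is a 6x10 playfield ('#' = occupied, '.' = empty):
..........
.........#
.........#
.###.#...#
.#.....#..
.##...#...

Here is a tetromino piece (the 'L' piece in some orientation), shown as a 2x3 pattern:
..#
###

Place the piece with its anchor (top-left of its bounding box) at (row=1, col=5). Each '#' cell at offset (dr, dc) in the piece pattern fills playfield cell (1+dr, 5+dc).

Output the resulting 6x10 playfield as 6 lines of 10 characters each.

Fill (1+0,5+2) = (1,7)
Fill (1+1,5+0) = (2,5)
Fill (1+1,5+1) = (2,6)
Fill (1+1,5+2) = (2,7)

Answer: ..........
.......#.#
.....###.#
.###.#...#
.#.....#..
.##...#...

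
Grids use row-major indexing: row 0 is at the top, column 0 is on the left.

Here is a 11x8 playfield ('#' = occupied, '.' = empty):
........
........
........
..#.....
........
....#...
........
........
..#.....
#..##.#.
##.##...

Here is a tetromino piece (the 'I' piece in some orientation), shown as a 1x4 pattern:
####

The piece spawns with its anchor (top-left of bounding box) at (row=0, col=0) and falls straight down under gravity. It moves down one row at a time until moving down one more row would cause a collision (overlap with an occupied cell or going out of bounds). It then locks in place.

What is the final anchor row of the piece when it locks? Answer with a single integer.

Spawn at (row=0, col=0). Try each row:
  row 0: fits
  row 1: fits
  row 2: fits
  row 3: blocked -> lock at row 2

Answer: 2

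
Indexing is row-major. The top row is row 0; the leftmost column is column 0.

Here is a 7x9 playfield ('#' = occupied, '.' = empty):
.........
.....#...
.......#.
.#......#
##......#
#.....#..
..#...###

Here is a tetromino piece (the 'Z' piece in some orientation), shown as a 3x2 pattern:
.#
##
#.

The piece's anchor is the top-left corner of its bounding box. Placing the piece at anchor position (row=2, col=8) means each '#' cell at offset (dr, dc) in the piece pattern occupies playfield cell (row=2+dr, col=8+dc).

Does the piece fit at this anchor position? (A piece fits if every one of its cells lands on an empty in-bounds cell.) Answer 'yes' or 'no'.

Answer: no

Derivation:
Check each piece cell at anchor (2, 8):
  offset (0,1) -> (2,9): out of bounds -> FAIL
  offset (1,0) -> (3,8): occupied ('#') -> FAIL
  offset (1,1) -> (3,9): out of bounds -> FAIL
  offset (2,0) -> (4,8): occupied ('#') -> FAIL
All cells valid: no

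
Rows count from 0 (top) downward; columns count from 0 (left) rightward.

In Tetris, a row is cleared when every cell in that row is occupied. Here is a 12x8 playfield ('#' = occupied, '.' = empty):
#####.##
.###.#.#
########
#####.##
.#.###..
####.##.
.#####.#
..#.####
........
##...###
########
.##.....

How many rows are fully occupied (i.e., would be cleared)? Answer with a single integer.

Check each row:
  row 0: 1 empty cell -> not full
  row 1: 3 empty cells -> not full
  row 2: 0 empty cells -> FULL (clear)
  row 3: 1 empty cell -> not full
  row 4: 4 empty cells -> not full
  row 5: 2 empty cells -> not full
  row 6: 2 empty cells -> not full
  row 7: 3 empty cells -> not full
  row 8: 8 empty cells -> not full
  row 9: 3 empty cells -> not full
  row 10: 0 empty cells -> FULL (clear)
  row 11: 6 empty cells -> not full
Total rows cleared: 2

Answer: 2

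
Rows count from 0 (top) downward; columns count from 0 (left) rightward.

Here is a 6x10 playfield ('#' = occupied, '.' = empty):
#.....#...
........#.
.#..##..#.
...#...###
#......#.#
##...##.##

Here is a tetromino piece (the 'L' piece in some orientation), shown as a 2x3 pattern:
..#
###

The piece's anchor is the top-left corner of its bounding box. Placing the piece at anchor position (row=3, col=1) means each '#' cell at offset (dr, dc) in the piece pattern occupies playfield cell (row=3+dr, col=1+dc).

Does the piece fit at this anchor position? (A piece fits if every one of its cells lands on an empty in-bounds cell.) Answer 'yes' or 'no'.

Check each piece cell at anchor (3, 1):
  offset (0,2) -> (3,3): occupied ('#') -> FAIL
  offset (1,0) -> (4,1): empty -> OK
  offset (1,1) -> (4,2): empty -> OK
  offset (1,2) -> (4,3): empty -> OK
All cells valid: no

Answer: no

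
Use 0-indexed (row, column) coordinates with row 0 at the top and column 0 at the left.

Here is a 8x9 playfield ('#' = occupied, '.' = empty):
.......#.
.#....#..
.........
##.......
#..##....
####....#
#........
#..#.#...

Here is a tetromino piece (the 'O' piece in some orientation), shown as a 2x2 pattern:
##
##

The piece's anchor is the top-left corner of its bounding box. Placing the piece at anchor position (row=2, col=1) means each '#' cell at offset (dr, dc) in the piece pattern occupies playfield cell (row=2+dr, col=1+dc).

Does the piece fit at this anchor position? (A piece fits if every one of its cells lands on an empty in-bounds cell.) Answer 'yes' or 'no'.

Answer: no

Derivation:
Check each piece cell at anchor (2, 1):
  offset (0,0) -> (2,1): empty -> OK
  offset (0,1) -> (2,2): empty -> OK
  offset (1,0) -> (3,1): occupied ('#') -> FAIL
  offset (1,1) -> (3,2): empty -> OK
All cells valid: no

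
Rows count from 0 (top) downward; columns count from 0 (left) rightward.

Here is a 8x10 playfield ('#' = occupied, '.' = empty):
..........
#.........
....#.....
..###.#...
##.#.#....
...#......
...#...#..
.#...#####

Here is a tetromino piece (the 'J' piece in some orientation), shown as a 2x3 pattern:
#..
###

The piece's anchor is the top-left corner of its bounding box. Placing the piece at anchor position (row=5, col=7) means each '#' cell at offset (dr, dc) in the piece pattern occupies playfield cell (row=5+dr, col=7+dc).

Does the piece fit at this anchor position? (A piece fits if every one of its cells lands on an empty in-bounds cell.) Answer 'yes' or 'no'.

Answer: no

Derivation:
Check each piece cell at anchor (5, 7):
  offset (0,0) -> (5,7): empty -> OK
  offset (1,0) -> (6,7): occupied ('#') -> FAIL
  offset (1,1) -> (6,8): empty -> OK
  offset (1,2) -> (6,9): empty -> OK
All cells valid: no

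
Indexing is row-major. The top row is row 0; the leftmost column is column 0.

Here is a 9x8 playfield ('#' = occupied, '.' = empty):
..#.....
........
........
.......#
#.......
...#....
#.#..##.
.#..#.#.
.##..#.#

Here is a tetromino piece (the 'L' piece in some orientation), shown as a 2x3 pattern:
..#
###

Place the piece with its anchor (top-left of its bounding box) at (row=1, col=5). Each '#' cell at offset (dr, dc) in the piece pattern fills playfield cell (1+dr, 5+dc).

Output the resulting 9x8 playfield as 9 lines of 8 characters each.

Answer: ..#.....
.......#
.....###
.......#
#.......
...#....
#.#..##.
.#..#.#.
.##..#.#

Derivation:
Fill (1+0,5+2) = (1,7)
Fill (1+1,5+0) = (2,5)
Fill (1+1,5+1) = (2,6)
Fill (1+1,5+2) = (2,7)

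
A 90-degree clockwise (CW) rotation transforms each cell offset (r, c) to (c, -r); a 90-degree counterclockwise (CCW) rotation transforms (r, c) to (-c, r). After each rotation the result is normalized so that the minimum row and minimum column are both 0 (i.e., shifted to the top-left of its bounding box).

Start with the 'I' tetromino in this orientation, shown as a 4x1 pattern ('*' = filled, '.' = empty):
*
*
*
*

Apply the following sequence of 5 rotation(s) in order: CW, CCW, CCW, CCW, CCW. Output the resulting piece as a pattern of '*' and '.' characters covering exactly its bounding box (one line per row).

Answer: ****

Derivation:
Start:
*
*
*
*
After rotation 1 (CW):
****
After rotation 2 (CCW):
*
*
*
*
After rotation 3 (CCW):
****
After rotation 4 (CCW):
*
*
*
*
After rotation 5 (CCW):
****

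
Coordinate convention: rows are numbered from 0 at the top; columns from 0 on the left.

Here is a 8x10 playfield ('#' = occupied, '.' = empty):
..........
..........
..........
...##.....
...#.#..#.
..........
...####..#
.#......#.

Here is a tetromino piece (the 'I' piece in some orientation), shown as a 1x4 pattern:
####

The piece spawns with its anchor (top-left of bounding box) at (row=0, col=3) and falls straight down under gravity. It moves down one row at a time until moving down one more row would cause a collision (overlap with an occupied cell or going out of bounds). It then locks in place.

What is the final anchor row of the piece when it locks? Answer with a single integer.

Answer: 2

Derivation:
Spawn at (row=0, col=3). Try each row:
  row 0: fits
  row 1: fits
  row 2: fits
  row 3: blocked -> lock at row 2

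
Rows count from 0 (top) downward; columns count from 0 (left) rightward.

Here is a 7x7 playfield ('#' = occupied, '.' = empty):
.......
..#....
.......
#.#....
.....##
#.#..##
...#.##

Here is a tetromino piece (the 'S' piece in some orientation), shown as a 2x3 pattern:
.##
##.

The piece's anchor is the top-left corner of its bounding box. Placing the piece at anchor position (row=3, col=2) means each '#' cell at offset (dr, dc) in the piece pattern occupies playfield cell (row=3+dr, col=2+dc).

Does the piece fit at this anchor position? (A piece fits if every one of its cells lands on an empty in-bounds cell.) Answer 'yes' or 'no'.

Answer: yes

Derivation:
Check each piece cell at anchor (3, 2):
  offset (0,1) -> (3,3): empty -> OK
  offset (0,2) -> (3,4): empty -> OK
  offset (1,0) -> (4,2): empty -> OK
  offset (1,1) -> (4,3): empty -> OK
All cells valid: yes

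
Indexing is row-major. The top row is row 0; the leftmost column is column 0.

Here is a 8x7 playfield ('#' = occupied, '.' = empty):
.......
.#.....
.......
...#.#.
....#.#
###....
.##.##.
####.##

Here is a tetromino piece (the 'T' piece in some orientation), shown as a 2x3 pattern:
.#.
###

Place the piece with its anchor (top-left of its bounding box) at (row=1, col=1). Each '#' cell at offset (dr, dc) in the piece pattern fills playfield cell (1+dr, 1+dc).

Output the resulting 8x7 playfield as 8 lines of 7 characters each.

Answer: .......
.##....
.###...
...#.#.
....#.#
###....
.##.##.
####.##

Derivation:
Fill (1+0,1+1) = (1,2)
Fill (1+1,1+0) = (2,1)
Fill (1+1,1+1) = (2,2)
Fill (1+1,1+2) = (2,3)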